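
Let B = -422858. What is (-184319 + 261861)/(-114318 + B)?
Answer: -38771/268588 ≈ -0.14435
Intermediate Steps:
(-184319 + 261861)/(-114318 + B) = (-184319 + 261861)/(-114318 - 422858) = 77542/(-537176) = 77542*(-1/537176) = -38771/268588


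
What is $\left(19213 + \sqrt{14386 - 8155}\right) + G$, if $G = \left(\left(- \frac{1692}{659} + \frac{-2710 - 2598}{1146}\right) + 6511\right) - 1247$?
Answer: $\frac{9239968037}{377607} + \sqrt{6231} \approx 24549.0$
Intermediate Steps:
$G = \frac{1985004746}{377607}$ ($G = \left(\left(\left(-1692\right) \frac{1}{659} + \left(-2710 - 2598\right) \frac{1}{1146}\right) + 6511\right) - 1247 = \left(\left(- \frac{1692}{659} - \frac{2654}{573}\right) + 6511\right) - 1247 = \left(- \frac{2718502}{377607} + 6511\right) - 1247 = \frac{2455880675}{377607} - 1247 = \frac{1985004746}{377607} \approx 5256.8$)
$\left(19213 + \sqrt{14386 - 8155}\right) + G = \left(19213 + \sqrt{14386 - 8155}\right) + \frac{1985004746}{377607} = \left(19213 + \sqrt{6231}\right) + \frac{1985004746}{377607} = \frac{9239968037}{377607} + \sqrt{6231}$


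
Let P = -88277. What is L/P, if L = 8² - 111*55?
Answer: 863/12611 ≈ 0.068432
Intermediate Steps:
L = -6041 (L = 64 - 6105 = -6041)
L/P = -6041/(-88277) = -6041*(-1/88277) = 863/12611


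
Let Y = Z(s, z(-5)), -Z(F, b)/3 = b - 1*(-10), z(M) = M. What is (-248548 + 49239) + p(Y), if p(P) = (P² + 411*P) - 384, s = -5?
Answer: -205633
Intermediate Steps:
Z(F, b) = -30 - 3*b (Z(F, b) = -3*(b - 1*(-10)) = -3*(b + 10) = -3*(10 + b) = -30 - 3*b)
Y = -15 (Y = -30 - 3*(-5) = -30 + 15 = -15)
p(P) = -384 + P² + 411*P
(-248548 + 49239) + p(Y) = (-248548 + 49239) + (-384 + (-15)² + 411*(-15)) = -199309 + (-384 + 225 - 6165) = -199309 - 6324 = -205633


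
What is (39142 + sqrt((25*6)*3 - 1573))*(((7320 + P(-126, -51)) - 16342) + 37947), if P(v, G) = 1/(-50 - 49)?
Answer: 112086013508/99 + 2863574*I*sqrt(1123)/99 ≈ 1.1322e+9 + 9.6931e+5*I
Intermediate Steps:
P(v, G) = -1/99 (P(v, G) = 1/(-99) = -1/99)
(39142 + sqrt((25*6)*3 - 1573))*(((7320 + P(-126, -51)) - 16342) + 37947) = (39142 + sqrt((25*6)*3 - 1573))*(((7320 - 1/99) - 16342) + 37947) = (39142 + sqrt(150*3 - 1573))*((724679/99 - 16342) + 37947) = (39142 + sqrt(450 - 1573))*(-893179/99 + 37947) = (39142 + sqrt(-1123))*(2863574/99) = (39142 + I*sqrt(1123))*(2863574/99) = 112086013508/99 + 2863574*I*sqrt(1123)/99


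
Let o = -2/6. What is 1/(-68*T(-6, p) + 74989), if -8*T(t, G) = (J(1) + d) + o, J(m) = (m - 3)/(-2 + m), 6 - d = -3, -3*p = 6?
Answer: 3/225239 ≈ 1.3319e-5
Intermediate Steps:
p = -2 (p = -1/3*6 = -2)
d = 9 (d = 6 - 1*(-3) = 6 + 3 = 9)
J(m) = (-3 + m)/(-2 + m)
o = -1/3 (o = -2*1/6 = -1/3 ≈ -0.33333)
T(t, G) = -4/3 (T(t, G) = -(((-3 + 1)/(-2 + 1) + 9) - 1/3)/8 = -((-2/(-1) + 9) - 1/3)/8 = -((-1*(-2) + 9) - 1/3)/8 = -((2 + 9) - 1/3)/8 = -(11 - 1/3)/8 = -1/8*32/3 = -4/3)
1/(-68*T(-6, p) + 74989) = 1/(-68*(-4/3) + 74989) = 1/(272/3 + 74989) = 1/(225239/3) = 3/225239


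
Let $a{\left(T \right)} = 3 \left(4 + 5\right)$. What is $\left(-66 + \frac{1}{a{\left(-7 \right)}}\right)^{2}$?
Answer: $\frac{3171961}{729} \approx 4351.1$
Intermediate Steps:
$a{\left(T \right)} = 27$ ($a{\left(T \right)} = 3 \cdot 9 = 27$)
$\left(-66 + \frac{1}{a{\left(-7 \right)}}\right)^{2} = \left(-66 + \frac{1}{27}\right)^{2} = \left(- \frac{1781}{27}\right)^{2} = \frac{3171961}{729}$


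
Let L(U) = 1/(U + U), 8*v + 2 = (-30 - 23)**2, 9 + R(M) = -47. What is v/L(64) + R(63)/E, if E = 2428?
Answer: 27261570/607 ≈ 44912.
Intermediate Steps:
R(M) = -56 (R(M) = -9 - 47 = -56)
v = 2807/8 (v = -1/4 + (-30 - 23)**2/8 = -1/4 + (1/8)*(-53)**2 = -1/4 + (1/8)*2809 = -1/4 + 2809/8 = 2807/8 ≈ 350.88)
L(U) = 1/(2*U)
v/L(64) + R(63)/E = 2807/(8*(((1/2)/64))) - 56/2428 = 2807/(8*(((1/2)*(1/64)))) - 56*1/2428 = 2807/(8*(1/128)) - 14/607 = (2807/8)*128 - 14/607 = 44912 - 14/607 = 27261570/607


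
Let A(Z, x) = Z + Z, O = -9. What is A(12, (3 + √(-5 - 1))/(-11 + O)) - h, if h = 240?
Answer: -216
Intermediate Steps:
A(Z, x) = 2*Z
A(12, (3 + √(-5 - 1))/(-11 + O)) - h = 2*12 - 1*240 = 24 - 240 = -216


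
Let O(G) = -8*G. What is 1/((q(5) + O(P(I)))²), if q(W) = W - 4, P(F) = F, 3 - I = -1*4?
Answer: 1/3025 ≈ 0.00033058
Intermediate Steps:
I = 7 (I = 3 - (-1)*4 = 3 - 1*(-4) = 3 + 4 = 7)
q(W) = -4 + W
1/((q(5) + O(P(I)))²) = 1/(((-4 + 5) - 8*7)²) = 1/((1 - 56)²) = 1/((-55)²) = 1/3025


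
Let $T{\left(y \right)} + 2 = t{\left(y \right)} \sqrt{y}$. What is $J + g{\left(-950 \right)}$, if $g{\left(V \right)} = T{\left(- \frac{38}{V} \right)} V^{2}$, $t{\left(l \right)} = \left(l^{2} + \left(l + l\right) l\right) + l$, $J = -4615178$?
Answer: $- \frac{32060458}{5} \approx -6.4121 \cdot 10^{6}$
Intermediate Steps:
$t{\left(l \right)} = l + 3 l^{2}$ ($t{\left(l \right)} = \left(l^{2} + 2 l l\right) + l = \left(l^{2} + 2 l^{2}\right) + l = 3 l^{2} + l = l + 3 l^{2}$)
$T{\left(y \right)} = -2 + y^{\frac{3}{2}} \left(1 + 3 y\right)$ ($T{\left(y \right)} = -2 + y \left(1 + 3 y\right) \sqrt{y} = -2 + y^{\frac{3}{2}} \left(1 + 3 y\right)$)
$g{\left(V \right)} = V^{2} \left(-2 + 38 \sqrt{38} \left(- \frac{1}{V}\right)^{\frac{3}{2}} \left(1 - \frac{114}{V}\right)\right)$ ($g{\left(V \right)} = \left(-2 + \left(- \frac{38}{V}\right)^{\frac{3}{2}} \left(1 + 3 \left(- \frac{38}{V}\right)\right)\right) V^{2} = \left(-2 + 38 \sqrt{38} \left(- \frac{1}{V}\right)^{\frac{3}{2}} \left(1 - \frac{114}{V}\right)\right) V^{2} = V^{2} \left(-2 + 38 \sqrt{38} \left(- \frac{1}{V}\right)^{\frac{3}{2}} \left(1 - \frac{114}{V}\right)\right)$)
$J + g{\left(-950 \right)} = -4615178 - \left(1805000 + 38 \sqrt{38} \sqrt{- \frac{1}{-950}} \left(-114 - 950\right)\right) = -4615178 - \left(1805000 + 38 \sqrt{38} \sqrt{\left(-1\right) \left(- \frac{1}{950}\right)} \left(-1064\right)\right) = -4615178 - \left(1805000 + 38 \sqrt{38} \sqrt{\frac{1}{950}} \left(-1064\right)\right) = -4615178 - \left(1805000 + 38 \sqrt{38} \frac{\sqrt{38}}{190} \left(-1064\right)\right) = -4615178 + \left(-1805000 + \frac{40432}{5}\right) = -4615178 - \frac{8984568}{5} = - \frac{32060458}{5}$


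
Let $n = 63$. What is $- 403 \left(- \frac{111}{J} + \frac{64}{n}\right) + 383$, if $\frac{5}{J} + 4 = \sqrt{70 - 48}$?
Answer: $- \frac{11281031}{315} + \frac{44733 \sqrt{22}}{5} \approx 6150.5$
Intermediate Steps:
$J = \frac{5}{-4 + \sqrt{22}}$ ($J = \frac{5}{-4 + \sqrt{70 - 48}} = \frac{5}{-4 + \sqrt{22}} \approx 7.242$)
$- 403 \left(- \frac{111}{J} + \frac{64}{n}\right) + 383 = - 403 \left(- \frac{111}{\frac{10}{3} + \frac{5 \sqrt{22}}{6}} + \frac{64}{63}\right) + 383 = - 403 \left(\frac{64}{63} - \frac{111}{\frac{10}{3} + \frac{5 \sqrt{22}}{6}}\right) + 383 = \left(- \frac{25792}{63} + \frac{44733}{\frac{10}{3} + \frac{5 \sqrt{22}}{6}}\right) + 383 = - \frac{1663}{63} + \frac{44733}{\frac{10}{3} + \frac{5 \sqrt{22}}{6}}$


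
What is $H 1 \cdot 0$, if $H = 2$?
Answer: $0$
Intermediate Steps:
$H 1 \cdot 0 = 2 \cdot 1 \cdot 0 = 2 \cdot 0 = 0$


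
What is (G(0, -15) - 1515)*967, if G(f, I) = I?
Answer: -1479510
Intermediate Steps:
(G(0, -15) - 1515)*967 = (-15 - 1515)*967 = -1530*967 = -1479510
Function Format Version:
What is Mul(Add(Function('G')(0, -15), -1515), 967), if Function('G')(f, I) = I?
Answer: -1479510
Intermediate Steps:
Mul(Add(Function('G')(0, -15), -1515), 967) = Mul(Add(-15, -1515), 967) = Mul(-1530, 967) = -1479510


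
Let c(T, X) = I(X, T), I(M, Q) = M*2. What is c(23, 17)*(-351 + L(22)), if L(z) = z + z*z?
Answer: 5270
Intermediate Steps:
I(M, Q) = 2*M
L(z) = z + z**2
c(T, X) = 2*X
c(23, 17)*(-351 + L(22)) = (2*17)*(-351 + 22*(1 + 22)) = 34*(-351 + 22*23) = 34*(-351 + 506) = 34*155 = 5270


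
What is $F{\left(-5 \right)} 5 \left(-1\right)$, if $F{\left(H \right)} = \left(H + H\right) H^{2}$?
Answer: $1250$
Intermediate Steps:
$F{\left(H \right)} = 2 H^{3}$ ($F{\left(H \right)} = 2 H H^{2} = 2 H^{3}$)
$F{\left(-5 \right)} 5 \left(-1\right) = 2 \left(-5\right)^{3} \cdot 5 \left(-1\right) = 2 \left(-125\right) 5 \left(-1\right) = \left(-250\right) 5 \left(-1\right) = \left(-1250\right) \left(-1\right) = 1250$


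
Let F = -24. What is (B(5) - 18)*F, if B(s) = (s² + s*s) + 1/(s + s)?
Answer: -3852/5 ≈ -770.40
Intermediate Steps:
B(s) = 1/(2*s) + 2*s² (B(s) = (s² + s²) + 1/(2*s) = 2*s² + 1/(2*s) = 1/(2*s) + 2*s²)
(B(5) - 18)*F = ((½)*(1 + 4*5³)/5 - 18)*(-24) = ((½)*(⅕)*(1 + 4*125) - 18)*(-24) = ((½)*(⅕)*(1 + 500) - 18)*(-24) = ((½)*(⅕)*501 - 18)*(-24) = (501/10 - 18)*(-24) = (321/10)*(-24) = -3852/5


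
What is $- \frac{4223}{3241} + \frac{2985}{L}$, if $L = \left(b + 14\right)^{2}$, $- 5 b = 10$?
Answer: $\frac{3022091}{155568} \approx 19.426$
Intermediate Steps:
$b = -2$ ($b = \left(- \frac{1}{5}\right) 10 = -2$)
$L = 144$ ($L = \left(-2 + 14\right)^{2} = 12^{2} = 144$)
$- \frac{4223}{3241} + \frac{2985}{L} = - \frac{4223}{3241} + \frac{2985}{144} = \left(-4223\right) \frac{1}{3241} + 2985 \cdot \frac{1}{144} = - \frac{4223}{3241} + \frac{995}{48} = \frac{3022091}{155568}$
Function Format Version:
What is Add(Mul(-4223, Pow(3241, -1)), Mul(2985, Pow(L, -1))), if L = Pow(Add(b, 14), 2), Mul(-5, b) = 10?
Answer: Rational(3022091, 155568) ≈ 19.426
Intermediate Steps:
b = -2 (b = Mul(Rational(-1, 5), 10) = -2)
L = 144 (L = Pow(Add(-2, 14), 2) = Pow(12, 2) = 144)
Add(Mul(-4223, Pow(3241, -1)), Mul(2985, Pow(L, -1))) = Add(Mul(-4223, Pow(3241, -1)), Mul(2985, Pow(144, -1))) = Add(Mul(-4223, Rational(1, 3241)), Mul(2985, Rational(1, 144))) = Add(Rational(-4223, 3241), Rational(995, 48)) = Rational(3022091, 155568)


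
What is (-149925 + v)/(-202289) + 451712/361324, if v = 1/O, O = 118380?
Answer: 4307489196815129/2163153911472420 ≈ 1.9913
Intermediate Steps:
v = 1/118380 ≈ 8.4474e-6
(-149925 + v)/(-202289) + 451712/361324 = (-149925 + 1/118380)/(-202289) + 451712/361324 = -17748121499/118380*(-1/202289) + 451712*(1/361324) = 17748121499/23946971820 + 112928/90331 = 4307489196815129/2163153911472420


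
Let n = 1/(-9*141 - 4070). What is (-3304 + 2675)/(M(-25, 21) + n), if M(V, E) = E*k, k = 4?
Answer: -3358231/448475 ≈ -7.4881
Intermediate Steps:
n = -1/5339 (n = 1/(-1269 - 4070) = 1/(-5339) = -1/5339 ≈ -0.00018730)
M(V, E) = 4*E (M(V, E) = E*4 = 4*E)
(-3304 + 2675)/(M(-25, 21) + n) = (-3304 + 2675)/(4*21 - 1/5339) = -629/(84 - 1/5339) = -629/448475/5339 = -629*5339/448475 = -3358231/448475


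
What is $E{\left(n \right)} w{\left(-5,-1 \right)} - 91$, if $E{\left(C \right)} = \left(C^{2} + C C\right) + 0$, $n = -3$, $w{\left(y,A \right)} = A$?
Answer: $-109$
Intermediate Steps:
$E{\left(C \right)} = 2 C^{2}$ ($E{\left(C \right)} = \left(C^{2} + C^{2}\right) + 0 = 2 C^{2} + 0 = 2 C^{2}$)
$E{\left(n \right)} w{\left(-5,-1 \right)} - 91 = 2 \left(-3\right)^{2} \left(-1\right) - 91 = 2 \cdot 9 \left(-1\right) - 91 = 18 \left(-1\right) - 91 = -18 - 91 = -109$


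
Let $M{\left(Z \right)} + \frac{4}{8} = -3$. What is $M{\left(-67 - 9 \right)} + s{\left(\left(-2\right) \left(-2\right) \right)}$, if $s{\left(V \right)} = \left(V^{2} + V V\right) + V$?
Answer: $\frac{65}{2} \approx 32.5$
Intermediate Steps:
$M{\left(Z \right)} = - \frac{7}{2}$ ($M{\left(Z \right)} = - \frac{1}{2} - 3 = - \frac{7}{2}$)
$s{\left(V \right)} = V + 2 V^{2}$ ($s{\left(V \right)} = \left(V^{2} + V^{2}\right) + V = 2 V^{2} + V = V + 2 V^{2}$)
$M{\left(-67 - 9 \right)} + s{\left(\left(-2\right) \left(-2\right) \right)} = - \frac{7}{2} + \left(-2\right) \left(-2\right) \left(1 + 2 \left(\left(-2\right) \left(-2\right)\right)\right) = - \frac{7}{2} + 4 \left(1 + 2 \cdot 4\right) = - \frac{7}{2} + 4 \left(1 + 8\right) = - \frac{7}{2} + 4 \cdot 9 = - \frac{7}{2} + 36 = \frac{65}{2}$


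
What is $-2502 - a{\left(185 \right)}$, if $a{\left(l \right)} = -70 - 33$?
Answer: $-2399$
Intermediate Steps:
$a{\left(l \right)} = -103$
$-2502 - a{\left(185 \right)} = -2502 - -103 = -2502 + 103 = -2399$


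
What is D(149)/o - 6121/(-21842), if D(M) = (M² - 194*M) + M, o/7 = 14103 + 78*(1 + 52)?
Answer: 638204587/2788327878 ≈ 0.22888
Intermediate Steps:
o = 127659 (o = 7*(14103 + 78*(1 + 52)) = 7*(14103 + 78*53) = 7*(14103 + 4134) = 7*18237 = 127659)
D(M) = M² - 193*M
D(149)/o - 6121/(-21842) = (149*(-193 + 149))/127659 - 6121/(-21842) = (149*(-44))*(1/127659) - 6121*(-1/21842) = -6556*1/127659 + 6121/21842 = -6556/127659 + 6121/21842 = 638204587/2788327878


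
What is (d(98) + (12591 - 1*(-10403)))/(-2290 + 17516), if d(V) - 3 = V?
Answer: 23095/15226 ≈ 1.5168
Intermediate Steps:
d(V) = 3 + V
(d(98) + (12591 - 1*(-10403)))/(-2290 + 17516) = ((3 + 98) + (12591 - 1*(-10403)))/(-2290 + 17516) = (101 + (12591 + 10403))/15226 = (101 + 22994)*(1/15226) = 23095*(1/15226) = 23095/15226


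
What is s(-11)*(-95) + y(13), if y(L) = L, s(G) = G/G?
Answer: -82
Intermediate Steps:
s(G) = 1
s(-11)*(-95) + y(13) = 1*(-95) + 13 = -95 + 13 = -82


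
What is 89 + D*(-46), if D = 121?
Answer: -5477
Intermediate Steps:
89 + D*(-46) = 89 + 121*(-46) = 89 - 5566 = -5477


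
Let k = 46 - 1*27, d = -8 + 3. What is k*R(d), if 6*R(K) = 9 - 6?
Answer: 19/2 ≈ 9.5000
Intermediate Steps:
d = -5
R(K) = 1/2 (R(K) = (9 - 6)/6 = (1/6)*3 = 1/2)
k = 19 (k = 46 - 27 = 19)
k*R(d) = 19*(1/2) = 19/2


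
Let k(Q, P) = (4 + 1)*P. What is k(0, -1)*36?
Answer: -180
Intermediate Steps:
k(Q, P) = 5*P
k(0, -1)*36 = (5*(-1))*36 = -5*36 = -180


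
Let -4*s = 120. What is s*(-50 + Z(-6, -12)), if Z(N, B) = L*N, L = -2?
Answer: 1140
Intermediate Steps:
s = -30 (s = -¼*120 = -30)
Z(N, B) = -2*N
s*(-50 + Z(-6, -12)) = -30*(-50 - 2*(-6)) = -30*(-50 + 12) = -30*(-38) = 1140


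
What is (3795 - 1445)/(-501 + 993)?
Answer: 1175/246 ≈ 4.7764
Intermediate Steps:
(3795 - 1445)/(-501 + 993) = 2350/492 = 2350*(1/492) = 1175/246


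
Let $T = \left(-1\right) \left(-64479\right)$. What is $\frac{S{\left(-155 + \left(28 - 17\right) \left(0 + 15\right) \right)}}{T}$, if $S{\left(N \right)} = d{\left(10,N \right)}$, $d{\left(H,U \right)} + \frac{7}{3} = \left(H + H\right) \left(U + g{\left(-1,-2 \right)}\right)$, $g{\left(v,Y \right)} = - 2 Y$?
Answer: $\frac{833}{193437} \approx 0.0043063$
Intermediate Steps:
$T = 64479$
$d{\left(H,U \right)} = - \frac{7}{3} + 2 H \left(4 + U\right)$ ($d{\left(H,U \right)} = - \frac{7}{3} + \left(H + H\right) \left(U - -4\right) = - \frac{7}{3} + 2 H \left(U + 4\right) = - \frac{7}{3} + 2 H \left(4 + U\right)$)
$S{\left(N \right)} = \frac{233}{3} + 20 N$ ($S{\left(N \right)} = - \frac{7}{3} + 8 \cdot 10 + 2 \cdot 10 N = - \frac{7}{3} + 80 + 20 N = \frac{233}{3} + 20 N$)
$\frac{S{\left(-155 + \left(28 - 17\right) \left(0 + 15\right) \right)}}{T} = \frac{\frac{233}{3} + 20 \left(-155 + \left(28 - 17\right) \left(0 + 15\right)\right)}{64479} = \left(\frac{233}{3} + 20 \left(-155 + 11 \cdot 15\right)\right) \frac{1}{64479} = \left(\frac{233}{3} + 20 \left(-155 + 165\right)\right) \frac{1}{64479} = \left(\frac{233}{3} + 20 \cdot 10\right) \frac{1}{64479} = \left(\frac{233}{3} + 200\right) \frac{1}{64479} = \frac{833}{3} \cdot \frac{1}{64479} = \frac{833}{193437}$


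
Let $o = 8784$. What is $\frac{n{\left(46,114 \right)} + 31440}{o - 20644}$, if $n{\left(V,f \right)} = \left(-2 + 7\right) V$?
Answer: $- \frac{3167}{1186} \approx -2.6703$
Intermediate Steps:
$n{\left(V,f \right)} = 5 V$
$\frac{n{\left(46,114 \right)} + 31440}{o - 20644} = \frac{5 \cdot 46 + 31440}{8784 - 20644} = \frac{230 + 31440}{-11860} = 31670 \left(- \frac{1}{11860}\right) = - \frac{3167}{1186}$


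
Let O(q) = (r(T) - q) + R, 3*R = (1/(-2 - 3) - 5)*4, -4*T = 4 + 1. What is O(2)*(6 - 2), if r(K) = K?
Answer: -611/15 ≈ -40.733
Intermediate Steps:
T = -5/4 (T = -(4 + 1)/4 = -1/4*5 = -5/4 ≈ -1.2500)
R = -104/15 (R = ((1/(-2 - 3) - 5)*4)/3 = ((1/(-5) - 5)*4)/3 = ((-1/5 - 5)*4)/3 = (-26/5*4)/3 = (1/3)*(-104/5) = -104/15 ≈ -6.9333)
O(q) = -491/60 - q (O(q) = (-5/4 - q) - 104/15 = -491/60 - q)
O(2)*(6 - 2) = (-491/60 - 1*2)*(6 - 2) = (-491/60 - 2)*4 = -611/60*4 = -611/15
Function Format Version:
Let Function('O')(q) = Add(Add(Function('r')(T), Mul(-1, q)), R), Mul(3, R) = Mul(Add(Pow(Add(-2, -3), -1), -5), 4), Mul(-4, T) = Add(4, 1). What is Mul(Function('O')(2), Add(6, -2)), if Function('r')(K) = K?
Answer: Rational(-611, 15) ≈ -40.733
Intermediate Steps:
T = Rational(-5, 4) (T = Mul(Rational(-1, 4), Add(4, 1)) = Mul(Rational(-1, 4), 5) = Rational(-5, 4) ≈ -1.2500)
R = Rational(-104, 15) (R = Mul(Rational(1, 3), Mul(Add(Pow(Add(-2, -3), -1), -5), 4)) = Mul(Rational(1, 3), Mul(Add(Pow(-5, -1), -5), 4)) = Mul(Rational(1, 3), Mul(Add(Rational(-1, 5), -5), 4)) = Mul(Rational(1, 3), Mul(Rational(-26, 5), 4)) = Mul(Rational(1, 3), Rational(-104, 5)) = Rational(-104, 15) ≈ -6.9333)
Function('O')(q) = Add(Rational(-491, 60), Mul(-1, q)) (Function('O')(q) = Add(Add(Rational(-5, 4), Mul(-1, q)), Rational(-104, 15)) = Add(Rational(-491, 60), Mul(-1, q)))
Mul(Function('O')(2), Add(6, -2)) = Mul(Add(Rational(-491, 60), Mul(-1, 2)), Add(6, -2)) = Mul(Add(Rational(-491, 60), -2), 4) = Mul(Rational(-611, 60), 4) = Rational(-611, 15)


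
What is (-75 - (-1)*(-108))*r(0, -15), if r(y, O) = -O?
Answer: -2745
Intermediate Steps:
(-75 - (-1)*(-108))*r(0, -15) = (-75 - (-1)*(-108))*(-1*(-15)) = (-75 - 1*108)*15 = (-75 - 108)*15 = -183*15 = -2745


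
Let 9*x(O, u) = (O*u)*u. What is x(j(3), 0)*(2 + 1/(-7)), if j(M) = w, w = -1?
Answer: 0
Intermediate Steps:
j(M) = -1
x(O, u) = O*u²/9 (x(O, u) = ((O*u)*u)/9 = (O*u²)/9 = O*u²/9)
x(j(3), 0)*(2 + 1/(-7)) = ((⅑)*(-1)*0²)*(2 + 1/(-7)) = ((⅑)*(-1)*0)*(2 - ⅐) = 0*(13/7) = 0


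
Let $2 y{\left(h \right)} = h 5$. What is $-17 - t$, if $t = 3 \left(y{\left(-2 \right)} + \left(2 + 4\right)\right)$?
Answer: $-20$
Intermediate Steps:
$y{\left(h \right)} = \frac{5 h}{2}$ ($y{\left(h \right)} = \frac{h 5}{2} = \frac{5 h}{2}$)
$t = 3$ ($t = 3 \left(\frac{5}{2} \left(-2\right) + \left(2 + 4\right)\right) = 3 \left(-5 + 6\right) = 3 \cdot 1 = 3$)
$-17 - t = -17 - 3 = -20$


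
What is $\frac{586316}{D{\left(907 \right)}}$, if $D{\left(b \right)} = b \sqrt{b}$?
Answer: $\frac{586316 \sqrt{907}}{822649} \approx 21.465$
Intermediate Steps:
$D{\left(b \right)} = b^{\frac{3}{2}}$
$\frac{586316}{D{\left(907 \right)}} = \frac{586316}{907^{\frac{3}{2}}} = \frac{586316}{907 \sqrt{907}} = 586316 \frac{\sqrt{907}}{822649} = \frac{586316 \sqrt{907}}{822649}$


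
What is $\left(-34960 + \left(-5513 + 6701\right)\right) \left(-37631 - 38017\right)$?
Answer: $2554784256$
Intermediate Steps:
$\left(-34960 + \left(-5513 + 6701\right)\right) \left(-37631 - 38017\right) = \left(-34960 + 1188\right) \left(-75648\right) = \left(-33772\right) \left(-75648\right) = 2554784256$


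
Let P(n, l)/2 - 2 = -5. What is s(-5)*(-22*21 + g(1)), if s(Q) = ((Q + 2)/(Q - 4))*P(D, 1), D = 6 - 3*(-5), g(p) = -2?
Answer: 928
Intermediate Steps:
D = 21 (D = 6 + 15 = 21)
P(n, l) = -6 (P(n, l) = 4 + 2*(-5) = 4 - 10 = -6)
s(Q) = -6*(2 + Q)/(-4 + Q) (s(Q) = ((Q + 2)/(Q - 4))*(-6) = ((2 + Q)/(-4 + Q))*(-6) = -6*(2 + Q)/(-4 + Q))
s(-5)*(-22*21 + g(1)) = (6*(-2 - 1*(-5))/(-4 - 5))*(-22*21 - 2) = (6*(-2 + 5)/(-9))*(-462 - 2) = (6*(-⅑)*3)*(-464) = -2*(-464) = 928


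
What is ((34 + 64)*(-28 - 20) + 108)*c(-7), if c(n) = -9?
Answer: 41364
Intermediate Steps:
((34 + 64)*(-28 - 20) + 108)*c(-7) = ((34 + 64)*(-28 - 20) + 108)*(-9) = (98*(-48) + 108)*(-9) = (-4704 + 108)*(-9) = -4596*(-9) = 41364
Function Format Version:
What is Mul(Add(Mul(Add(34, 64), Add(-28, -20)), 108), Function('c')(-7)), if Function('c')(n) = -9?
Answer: 41364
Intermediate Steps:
Mul(Add(Mul(Add(34, 64), Add(-28, -20)), 108), Function('c')(-7)) = Mul(Add(Mul(Add(34, 64), Add(-28, -20)), 108), -9) = Mul(Add(Mul(98, -48), 108), -9) = Mul(Add(-4704, 108), -9) = Mul(-4596, -9) = 41364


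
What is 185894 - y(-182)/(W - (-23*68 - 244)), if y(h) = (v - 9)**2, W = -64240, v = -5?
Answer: 2901433601/15608 ≈ 1.8589e+5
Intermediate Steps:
y(h) = 196 (y(h) = (-5 - 9)**2 = (-14)**2 = 196)
185894 - y(-182)/(W - (-23*68 - 244)) = 185894 - 196/(-64240 - (-23*68 - 244)) = 185894 - 196/(-64240 - (-1564 - 244)) = 185894 - 196/(-64240 - 1*(-1808)) = 185894 - 196/(-64240 + 1808) = 185894 - 196/(-62432) = 185894 - 196*(-1)/62432 = 185894 - 1*(-49/15608) = 185894 + 49/15608 = 2901433601/15608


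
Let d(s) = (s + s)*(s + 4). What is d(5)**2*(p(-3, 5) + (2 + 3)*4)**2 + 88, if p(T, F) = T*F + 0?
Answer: 202588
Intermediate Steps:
p(T, F) = F*T (p(T, F) = F*T + 0 = F*T)
d(s) = 2*s*(4 + s) (d(s) = (2*s)*(4 + s) = 2*s*(4 + s))
d(5)**2*(p(-3, 5) + (2 + 3)*4)**2 + 88 = (2*5*(4 + 5))**2*(5*(-3) + (2 + 3)*4)**2 + 88 = (2*5*9)**2*(-15 + 5*4)**2 + 88 = 90**2*(-15 + 20)**2 + 88 = 8100*5**2 + 88 = 8100*25 + 88 = 202500 + 88 = 202588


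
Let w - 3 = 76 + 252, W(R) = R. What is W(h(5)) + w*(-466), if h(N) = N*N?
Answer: -154221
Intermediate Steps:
h(N) = N²
w = 331 (w = 3 + (76 + 252) = 3 + 328 = 331)
W(h(5)) + w*(-466) = 5² + 331*(-466) = 25 - 154246 = -154221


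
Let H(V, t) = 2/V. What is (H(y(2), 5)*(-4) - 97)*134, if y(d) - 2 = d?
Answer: -13266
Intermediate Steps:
y(d) = 2 + d
(H(y(2), 5)*(-4) - 97)*134 = ((2/(2 + 2))*(-4) - 97)*134 = ((2/4)*(-4) - 97)*134 = ((2*(¼))*(-4) - 97)*134 = ((½)*(-4) - 97)*134 = (-2 - 97)*134 = -99*134 = -13266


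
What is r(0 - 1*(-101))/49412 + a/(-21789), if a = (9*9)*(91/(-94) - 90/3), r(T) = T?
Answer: 73196109/624715916 ≈ 0.11717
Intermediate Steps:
a = -235791/94 (a = 81*(91*(-1/94) - 90*⅓) = 81*(-91/94 - 30) = 81*(-2911/94) = -235791/94 ≈ -2508.4)
r(0 - 1*(-101))/49412 + a/(-21789) = (0 - 1*(-101))/49412 - 235791/94/(-21789) = (0 + 101)*(1/49412) - 235791/94*(-1/21789) = 101*(1/49412) + 2911/25286 = 101/49412 + 2911/25286 = 73196109/624715916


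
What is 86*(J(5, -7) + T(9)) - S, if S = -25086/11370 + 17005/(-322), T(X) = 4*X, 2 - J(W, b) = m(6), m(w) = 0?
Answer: 2027671677/610190 ≈ 3323.0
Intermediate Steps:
J(W, b) = 2 (J(W, b) = 2 - 1*0 = 2 + 0 = 2)
S = -33570757/610190 (S = -25086*1/11370 + 17005*(-1/322) = -4181/1895 - 17005/322 = -33570757/610190 ≈ -55.017)
86*(J(5, -7) + T(9)) - S = 86*(2 + 4*9) - 1*(-33570757/610190) = 86*(2 + 36) + 33570757/610190 = 86*38 + 33570757/610190 = 3268 + 33570757/610190 = 2027671677/610190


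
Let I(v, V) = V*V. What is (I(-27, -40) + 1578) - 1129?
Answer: 2049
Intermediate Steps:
I(v, V) = V²
(I(-27, -40) + 1578) - 1129 = ((-40)² + 1578) - 1129 = (1600 + 1578) - 1129 = 3178 - 1129 = 2049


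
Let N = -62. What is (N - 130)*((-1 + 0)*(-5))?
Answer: -960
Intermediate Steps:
(N - 130)*((-1 + 0)*(-5)) = (-62 - 130)*((-1 + 0)*(-5)) = -(-192)*(-5) = -192*5 = -960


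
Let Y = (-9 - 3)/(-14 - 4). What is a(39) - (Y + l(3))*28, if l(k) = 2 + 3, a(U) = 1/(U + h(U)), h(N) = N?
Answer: -4125/26 ≈ -158.65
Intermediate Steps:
Y = 2/3 (Y = -12/(-18) = -12*(-1/18) = 2/3 ≈ 0.66667)
a(U) = 1/(2*U) (a(U) = 1/(U + U) = 1/(2*U))
l(k) = 5
a(39) - (Y + l(3))*28 = (1/2)/39 - (2/3 + 5)*28 = (1/2)*(1/39) - 17*28/3 = 1/78 - 1*476/3 = 1/78 - 476/3 = -4125/26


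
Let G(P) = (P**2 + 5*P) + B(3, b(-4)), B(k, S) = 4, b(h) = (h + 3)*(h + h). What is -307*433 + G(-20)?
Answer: -132627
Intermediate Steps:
b(h) = 2*h*(3 + h) (b(h) = (3 + h)*(2*h) = 2*h*(3 + h))
G(P) = 4 + P**2 + 5*P (G(P) = (P**2 + 5*P) + 4 = 4 + P**2 + 5*P)
-307*433 + G(-20) = -307*433 + (4 + (-20)**2 + 5*(-20)) = -132931 + (4 + 400 - 100) = -132931 + 304 = -132627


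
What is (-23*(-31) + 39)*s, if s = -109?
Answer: -81968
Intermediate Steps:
(-23*(-31) + 39)*s = (-23*(-31) + 39)*(-109) = (713 + 39)*(-109) = 752*(-109) = -81968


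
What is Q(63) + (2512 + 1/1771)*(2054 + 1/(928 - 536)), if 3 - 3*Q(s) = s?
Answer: 3581984119617/694232 ≈ 5.1596e+6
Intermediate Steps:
Q(s) = 1 - s/3
Q(63) + (2512 + 1/1771)*(2054 + 1/(928 - 536)) = (1 - 1/3*63) + (2512 + 1/1771)*(2054 + 1/(928 - 536)) = (1 - 21) + (2512 + 1/1771)*(2054 + 1/392) = -20 + 4448753*(2054 + 1/392)/1771 = -20 + (4448753/1771)*(805169/392) = -20 + 3581998004257/694232 = 3581984119617/694232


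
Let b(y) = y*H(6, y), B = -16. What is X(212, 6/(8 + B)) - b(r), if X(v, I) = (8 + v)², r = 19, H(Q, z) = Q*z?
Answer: 46234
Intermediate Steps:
b(y) = 6*y² (b(y) = y*(6*y) = 6*y²)
X(212, 6/(8 + B)) - b(r) = (8 + 212)² - 6*19² = 220² - 6*361 = 48400 - 1*2166 = 48400 - 2166 = 46234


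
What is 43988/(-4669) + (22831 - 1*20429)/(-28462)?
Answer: -90228671/9492077 ≈ -9.5057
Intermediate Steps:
43988/(-4669) + (22831 - 1*20429)/(-28462) = 43988*(-1/4669) + (22831 - 20429)*(-1/28462) = -6284/667 + 2402*(-1/28462) = -6284/667 - 1201/14231 = -90228671/9492077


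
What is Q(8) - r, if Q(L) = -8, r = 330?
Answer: -338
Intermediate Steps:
Q(8) - r = -8 - 1*330 = -8 - 330 = -338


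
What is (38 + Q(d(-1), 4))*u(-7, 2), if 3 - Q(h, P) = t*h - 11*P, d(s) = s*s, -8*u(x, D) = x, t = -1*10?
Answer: 665/8 ≈ 83.125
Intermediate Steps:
t = -10
u(x, D) = -x/8
d(s) = s²
Q(h, P) = 3 + 10*h + 11*P (Q(h, P) = 3 - (-10*h - 11*P) = 3 - (-11*P - 10*h) = 3 + (10*h + 11*P) = 3 + 10*h + 11*P)
(38 + Q(d(-1), 4))*u(-7, 2) = (38 + (3 + 10*(-1)² + 11*4))*(-⅛*(-7)) = (38 + (3 + 10*1 + 44))*(7/8) = (38 + (3 + 10 + 44))*(7/8) = (38 + 57)*(7/8) = 95*(7/8) = 665/8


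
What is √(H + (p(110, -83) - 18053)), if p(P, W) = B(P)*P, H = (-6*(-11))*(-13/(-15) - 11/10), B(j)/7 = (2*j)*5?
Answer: √20723290/5 ≈ 910.46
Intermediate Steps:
B(j) = 70*j (B(j) = 7*((2*j)*5) = 7*(10*j) = 70*j)
H = -77/5 (H = 66*(-13*(-1/15) - 11*⅒) = 66*(13/15 - 11/10) = 66*(-7/30) = -77/5 ≈ -15.400)
p(P, W) = 70*P² (p(P, W) = (70*P)*P = 70*P²)
√(H + (p(110, -83) - 18053)) = √(-77/5 + (70*110² - 18053)) = √(-77/5 + (70*12100 - 18053)) = √(-77/5 + (847000 - 18053)) = √(-77/5 + 828947) = √(4144658/5) = √20723290/5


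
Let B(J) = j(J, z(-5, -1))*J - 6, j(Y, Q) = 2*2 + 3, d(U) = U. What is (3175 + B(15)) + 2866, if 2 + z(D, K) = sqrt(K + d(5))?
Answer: 6140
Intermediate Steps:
z(D, K) = -2 + sqrt(5 + K) (z(D, K) = -2 + sqrt(K + 5) = -2 + sqrt(5 + K))
j(Y, Q) = 7 (j(Y, Q) = 4 + 3 = 7)
B(J) = -6 + 7*J (B(J) = 7*J - 6 = -6 + 7*J)
(3175 + B(15)) + 2866 = (3175 + (-6 + 7*15)) + 2866 = (3175 + (-6 + 105)) + 2866 = (3175 + 99) + 2866 = 3274 + 2866 = 6140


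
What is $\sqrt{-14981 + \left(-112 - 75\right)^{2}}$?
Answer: $2 \sqrt{4997} \approx 141.38$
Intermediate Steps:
$\sqrt{-14981 + \left(-112 - 75\right)^{2}} = \sqrt{-14981 + \left(-187\right)^{2}} = \sqrt{-14981 + 34969} = \sqrt{19988} = 2 \sqrt{4997}$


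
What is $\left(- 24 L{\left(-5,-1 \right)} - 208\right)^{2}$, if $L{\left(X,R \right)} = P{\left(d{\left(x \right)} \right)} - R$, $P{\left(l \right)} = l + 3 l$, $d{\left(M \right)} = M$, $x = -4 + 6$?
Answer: $179776$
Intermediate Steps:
$x = 2$
$P{\left(l \right)} = 4 l$
$L{\left(X,R \right)} = 8 - R$ ($L{\left(X,R \right)} = 4 \cdot 2 - R = 8 - R$)
$\left(- 24 L{\left(-5,-1 \right)} - 208\right)^{2} = \left(- 24 \left(8 - -1\right) - 208\right)^{2} = \left(- 24 \left(8 + 1\right) - 208\right)^{2} = \left(\left(-24\right) 9 - 208\right)^{2} = \left(-216 - 208\right)^{2} = \left(-424\right)^{2} = 179776$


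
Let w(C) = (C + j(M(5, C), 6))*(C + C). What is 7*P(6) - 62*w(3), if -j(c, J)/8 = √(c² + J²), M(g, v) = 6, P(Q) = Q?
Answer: -1074 + 17856*√2 ≈ 24178.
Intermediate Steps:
j(c, J) = -8*√(J² + c²) (j(c, J) = -8*√(c² + J²) = -8*√(J² + c²))
w(C) = 2*C*(C - 48*√2) (w(C) = (C - 8*√(6² + 6²))*(C + C) = (C - 8*√(36 + 36))*(2*C) = (C - 48*√2)*(2*C) = 2*C*(C - 48*√2))
7*P(6) - 62*w(3) = 7*6 - 124*3*(3 - 48*√2) = 42 - 62*(18 - 288*√2) = 42 + (-1116 + 17856*√2) = -1074 + 17856*√2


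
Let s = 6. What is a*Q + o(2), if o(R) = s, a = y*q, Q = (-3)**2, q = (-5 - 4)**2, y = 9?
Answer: 6567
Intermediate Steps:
q = 81 (q = (-9)**2 = 81)
Q = 9
a = 729 (a = 9*81 = 729)
o(R) = 6
a*Q + o(2) = 729*9 + 6 = 6561 + 6 = 6567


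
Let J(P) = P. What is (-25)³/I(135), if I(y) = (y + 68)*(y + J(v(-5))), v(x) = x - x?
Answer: -3125/5481 ≈ -0.57015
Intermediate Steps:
v(x) = 0
I(y) = y*(68 + y) (I(y) = (y + 68)*(y + 0) = (68 + y)*y = y*(68 + y))
(-25)³/I(135) = (-25)³/((135*(68 + 135))) = -15625/(135*203) = -15625/27405 = -15625*1/27405 = -3125/5481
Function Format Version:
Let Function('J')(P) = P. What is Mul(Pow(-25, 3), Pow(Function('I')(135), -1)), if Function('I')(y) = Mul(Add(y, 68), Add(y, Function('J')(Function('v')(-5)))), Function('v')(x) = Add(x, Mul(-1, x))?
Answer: Rational(-3125, 5481) ≈ -0.57015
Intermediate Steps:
Function('v')(x) = 0
Function('I')(y) = Mul(y, Add(68, y)) (Function('I')(y) = Mul(Add(y, 68), Add(y, 0)) = Mul(Add(68, y), y) = Mul(y, Add(68, y)))
Mul(Pow(-25, 3), Pow(Function('I')(135), -1)) = Mul(Pow(-25, 3), Pow(Mul(135, Add(68, 135)), -1)) = Mul(-15625, Pow(Mul(135, 203), -1)) = Mul(-15625, Pow(27405, -1)) = Mul(-15625, Rational(1, 27405)) = Rational(-3125, 5481)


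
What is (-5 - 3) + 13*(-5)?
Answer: -73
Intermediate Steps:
(-5 - 3) + 13*(-5) = -8 - 65 = -73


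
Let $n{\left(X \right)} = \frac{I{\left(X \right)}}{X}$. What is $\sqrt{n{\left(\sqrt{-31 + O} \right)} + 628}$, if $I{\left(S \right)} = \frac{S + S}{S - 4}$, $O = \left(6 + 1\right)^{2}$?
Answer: $\frac{\sqrt{-2510 + 1884 \sqrt{2}}}{\sqrt{-4 + 3 \sqrt{2}}} \approx 25.224$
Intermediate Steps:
$O = 49$ ($O = 7^{2} = 49$)
$I{\left(S \right)} = \frac{2 S}{-4 + S}$
$n{\left(X \right)} = \frac{2}{-4 + X}$ ($n{\left(X \right)} = \frac{2 X \frac{1}{-4 + X}}{X} = \frac{2}{-4 + X}$)
$\sqrt{n{\left(\sqrt{-31 + O} \right)} + 628} = \sqrt{\frac{2}{-4 + \sqrt{-31 + 49}} + 628} = \sqrt{\frac{2}{-4 + \sqrt{18}} + 628} = \sqrt{\frac{2}{-4 + 3 \sqrt{2}} + 628} = \sqrt{628 + \frac{2}{-4 + 3 \sqrt{2}}}$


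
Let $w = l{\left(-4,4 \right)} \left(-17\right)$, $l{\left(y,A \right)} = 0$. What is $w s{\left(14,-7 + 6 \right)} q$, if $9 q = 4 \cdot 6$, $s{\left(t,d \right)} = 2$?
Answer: $0$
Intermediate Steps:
$w = 0$ ($w = 0 \left(-17\right) = 0$)
$q = \frac{8}{3}$ ($q = \frac{4 \cdot 6}{9} = \frac{1}{9} \cdot 24 = \frac{8}{3} \approx 2.6667$)
$w s{\left(14,-7 + 6 \right)} q = 0 \cdot 2 \cdot \frac{8}{3} = 0 \cdot \frac{8}{3} = 0$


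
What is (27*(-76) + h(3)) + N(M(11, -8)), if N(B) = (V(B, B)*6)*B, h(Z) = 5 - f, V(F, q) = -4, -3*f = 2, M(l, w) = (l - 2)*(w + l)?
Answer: -8083/3 ≈ -2694.3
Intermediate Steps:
M(l, w) = (-2 + l)*(l + w)
f = -2/3 (f = -1/3*2 = -2/3 ≈ -0.66667)
h(Z) = 17/3 (h(Z) = 5 - 1*(-2/3) = 5 + 2/3 = 17/3)
N(B) = -24*B (N(B) = (-4*6)*B = -24*B)
(27*(-76) + h(3)) + N(M(11, -8)) = (27*(-76) + 17/3) - 24*(11**2 - 2*11 - 2*(-8) + 11*(-8)) = (-2052 + 17/3) - 24*(121 - 22 + 16 - 88) = -6139/3 - 24*27 = -6139/3 - 648 = -8083/3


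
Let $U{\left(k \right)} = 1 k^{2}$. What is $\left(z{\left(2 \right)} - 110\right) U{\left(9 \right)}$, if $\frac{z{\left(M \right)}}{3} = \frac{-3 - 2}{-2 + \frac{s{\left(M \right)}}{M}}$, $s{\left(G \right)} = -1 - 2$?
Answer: $- \frac{59940}{7} \approx -8562.9$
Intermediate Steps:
$s{\left(G \right)} = -3$ ($s{\left(G \right)} = -1 - 2 = -3$)
$U{\left(k \right)} = k^{2}$
$z{\left(M \right)} = - \frac{15}{-2 - \frac{3}{M}}$ ($z{\left(M \right)} = 3 \frac{-3 - 2}{-2 - \frac{3}{M}} = 3 \left(- \frac{5}{-2 - \frac{3}{M}}\right) = - \frac{15}{-2 - \frac{3}{M}}$)
$\left(z{\left(2 \right)} - 110\right) U{\left(9 \right)} = \left(15 \cdot 2 \frac{1}{3 + 2 \cdot 2} - 110\right) 9^{2} = \left(15 \cdot 2 \frac{1}{3 + 4} - 110\right) 81 = \left(15 \cdot 2 \cdot \frac{1}{7} - 110\right) 81 = \left(\frac{30}{7} - 110\right) 81 = \left(- \frac{740}{7}\right) 81 = - \frac{59940}{7}$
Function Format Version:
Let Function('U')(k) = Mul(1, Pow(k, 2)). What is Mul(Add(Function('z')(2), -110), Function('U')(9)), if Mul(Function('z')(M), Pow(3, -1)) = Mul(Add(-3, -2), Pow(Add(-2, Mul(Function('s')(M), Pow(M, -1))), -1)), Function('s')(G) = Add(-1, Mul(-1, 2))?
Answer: Rational(-59940, 7) ≈ -8562.9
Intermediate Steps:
Function('s')(G) = -3 (Function('s')(G) = Add(-1, -2) = -3)
Function('U')(k) = Pow(k, 2)
Function('z')(M) = Mul(-15, Pow(Add(-2, Mul(-3, Pow(M, -1))), -1)) (Function('z')(M) = Mul(3, Mul(Add(-3, -2), Pow(Add(-2, Mul(-3, Pow(M, -1))), -1))) = Mul(3, Mul(-5, Pow(Add(-2, Mul(-3, Pow(M, -1))), -1))) = Mul(-15, Pow(Add(-2, Mul(-3, Pow(M, -1))), -1)))
Mul(Add(Function('z')(2), -110), Function('U')(9)) = Mul(Add(Mul(15, 2, Pow(Add(3, Mul(2, 2)), -1)), -110), Pow(9, 2)) = Mul(Add(Mul(15, 2, Pow(Add(3, 4), -1)), -110), 81) = Mul(Add(Mul(15, 2, Pow(7, -1)), -110), 81) = Mul(Add(Mul(15, 2, Rational(1, 7)), -110), 81) = Mul(Add(Rational(30, 7), -110), 81) = Mul(Rational(-740, 7), 81) = Rational(-59940, 7)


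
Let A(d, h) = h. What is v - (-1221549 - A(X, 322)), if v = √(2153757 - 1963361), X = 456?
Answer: 1221871 + 2*√47599 ≈ 1.2223e+6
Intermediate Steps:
v = 2*√47599 (v = √190396 = 2*√47599 ≈ 436.34)
v - (-1221549 - A(X, 322)) = 2*√47599 - (-1221549 - 1*322) = 2*√47599 - (-1221549 - 322) = 2*√47599 - 1*(-1221871) = 2*√47599 + 1221871 = 1221871 + 2*√47599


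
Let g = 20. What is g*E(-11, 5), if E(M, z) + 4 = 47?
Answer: 860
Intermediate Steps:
E(M, z) = 43 (E(M, z) = -4 + 47 = 43)
g*E(-11, 5) = 20*43 = 860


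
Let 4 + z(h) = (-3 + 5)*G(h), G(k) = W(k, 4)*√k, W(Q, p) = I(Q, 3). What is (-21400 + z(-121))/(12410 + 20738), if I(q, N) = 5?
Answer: -5351/8287 + 55*I/16574 ≈ -0.64571 + 0.0033185*I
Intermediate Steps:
W(Q, p) = 5
G(k) = 5*√k
z(h) = -4 + 10*√h (z(h) = -4 + (-3 + 5)*(5*√h) = -4 + 2*(5*√h) = -4 + 10*√h)
(-21400 + z(-121))/(12410 + 20738) = (-21400 + (-4 + 10*√(-121)))/(12410 + 20738) = (-21400 + (-4 + 10*(11*I)))/33148 = (-21400 + (-4 + 110*I))*(1/33148) = (-21404 + 110*I)*(1/33148) = -5351/8287 + 55*I/16574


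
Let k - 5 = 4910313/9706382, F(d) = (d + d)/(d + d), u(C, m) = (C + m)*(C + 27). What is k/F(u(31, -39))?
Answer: 53442223/9706382 ≈ 5.5059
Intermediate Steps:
u(C, m) = (27 + C)*(C + m) (u(C, m) = (C + m)*(27 + C) = (27 + C)*(C + m))
F(d) = 1 (F(d) = (2*d)/((2*d)) = (2*d)*(1/(2*d)) = 1)
k = 53442223/9706382 (k = 5 + 4910313/9706382 = 53442223/9706382 ≈ 5.5059)
k/F(u(31, -39)) = (53442223/9706382)/1 = (53442223/9706382)*1 = 53442223/9706382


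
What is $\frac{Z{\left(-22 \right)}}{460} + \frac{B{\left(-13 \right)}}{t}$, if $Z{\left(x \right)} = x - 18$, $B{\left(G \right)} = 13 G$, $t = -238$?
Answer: $\frac{3411}{5474} \approx 0.62313$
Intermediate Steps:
$Z{\left(x \right)} = -18 + x$
$\frac{Z{\left(-22 \right)}}{460} + \frac{B{\left(-13 \right)}}{t} = \frac{-18 - 22}{460} + \frac{13 \left(-13\right)}{-238} = \left(-40\right) \frac{1}{460} - - \frac{169}{238} = - \frac{2}{23} + \frac{169}{238} = \frac{3411}{5474}$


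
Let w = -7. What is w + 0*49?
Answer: -7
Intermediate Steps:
w + 0*49 = -7 + 0*49 = -7 + 0 = -7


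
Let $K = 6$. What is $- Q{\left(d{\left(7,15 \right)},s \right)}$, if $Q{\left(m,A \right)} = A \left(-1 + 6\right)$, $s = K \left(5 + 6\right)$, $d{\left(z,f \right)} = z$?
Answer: $-330$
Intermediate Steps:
$s = 66$ ($s = 6 \left(5 + 6\right) = 6 \cdot 11 = 66$)
$Q{\left(m,A \right)} = 5 A$ ($Q{\left(m,A \right)} = A 5 = 5 A$)
$- Q{\left(d{\left(7,15 \right)},s \right)} = - 5 \cdot 66 = \left(-1\right) 330 = -330$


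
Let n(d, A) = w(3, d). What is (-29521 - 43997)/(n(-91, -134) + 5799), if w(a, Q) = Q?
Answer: -36759/2854 ≈ -12.880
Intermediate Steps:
n(d, A) = d
(-29521 - 43997)/(n(-91, -134) + 5799) = (-29521 - 43997)/(-91 + 5799) = -73518/5708 = -73518*1/5708 = -36759/2854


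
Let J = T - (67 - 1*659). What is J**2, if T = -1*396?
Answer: 38416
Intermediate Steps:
T = -396
J = 196 (J = -396 - (67 - 1*659) = -396 - (67 - 659) = -396 - 1*(-592) = -396 + 592 = 196)
J**2 = 196**2 = 38416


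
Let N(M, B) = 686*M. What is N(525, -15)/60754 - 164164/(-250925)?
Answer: 50172129203/7622348725 ≈ 6.5822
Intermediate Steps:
N(525, -15)/60754 - 164164/(-250925) = (686*525)/60754 - 164164/(-250925) = 360150*(1/60754) - 164164*(-1/250925) = 180075/30377 + 164164/250925 = 50172129203/7622348725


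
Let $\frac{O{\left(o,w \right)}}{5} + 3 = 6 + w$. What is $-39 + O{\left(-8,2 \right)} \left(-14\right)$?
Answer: $-389$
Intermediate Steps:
$O{\left(o,w \right)} = 15 + 5 w$ ($O{\left(o,w \right)} = -15 + 5 \left(6 + w\right) = -15 + \left(30 + 5 w\right) = 15 + 5 w$)
$-39 + O{\left(-8,2 \right)} \left(-14\right) = -39 + \left(15 + 5 \cdot 2\right) \left(-14\right) = -39 + \left(15 + 10\right) \left(-14\right) = -39 + 25 \left(-14\right) = -39 - 350 = -389$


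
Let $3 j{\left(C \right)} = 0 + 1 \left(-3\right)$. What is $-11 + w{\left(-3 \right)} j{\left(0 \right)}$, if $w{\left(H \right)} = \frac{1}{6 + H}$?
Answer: $- \frac{34}{3} \approx -11.333$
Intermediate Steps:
$j{\left(C \right)} = -1$ ($j{\left(C \right)} = \frac{0 + 1 \left(-3\right)}{3} = \frac{0 - 3}{3} = \frac{1}{3} \left(-3\right) = -1$)
$-11 + w{\left(-3 \right)} j{\left(0 \right)} = -11 + \frac{1}{6 - 3} \left(-1\right) = -11 + \frac{1}{3} \left(-1\right) = -11 - \frac{1}{3} = - \frac{34}{3}$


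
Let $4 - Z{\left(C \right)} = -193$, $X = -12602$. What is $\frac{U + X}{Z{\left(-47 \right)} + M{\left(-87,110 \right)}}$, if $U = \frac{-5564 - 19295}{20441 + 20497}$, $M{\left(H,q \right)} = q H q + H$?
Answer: $\frac{103185107}{8618185884} \approx 0.011973$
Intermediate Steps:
$Z{\left(C \right)} = 197$ ($Z{\left(C \right)} = 4 - -193 = 4 + 193 = 197$)
$M{\left(H,q \right)} = H + H q^{2}$ ($M{\left(H,q \right)} = H q q + H = H q^{2} + H = H + H q^{2}$)
$U = - \frac{24859}{40938} \approx -0.60723$
$\frac{U + X}{Z{\left(-47 \right)} + M{\left(-87,110 \right)}} = \frac{- \frac{24859}{40938} - 12602}{197 - 87 \left(1 + 110^{2}\right)} = - \frac{515925535}{40938 \left(197 - 87 \left(1 + 12100\right)\right)} = - \frac{515925535}{40938 \left(197 - 1052787\right)} = - \frac{515925535}{40938 \left(-1052590\right)} = \left(- \frac{515925535}{40938}\right) \left(- \frac{1}{1052590}\right) = \frac{103185107}{8618185884}$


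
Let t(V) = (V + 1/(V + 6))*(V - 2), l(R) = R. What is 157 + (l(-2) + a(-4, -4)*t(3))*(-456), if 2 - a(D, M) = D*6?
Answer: -107449/3 ≈ -35816.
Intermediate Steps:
a(D, M) = 2 - 6*D (a(D, M) = 2 - D*6 = 2 - 6*D)
t(V) = (-2 + V)*(V + 1/(6 + V)) (t(V) = (V + 1/(6 + V))*(-2 + V) = (-2 + V)*(V + 1/(6 + V)))
157 + (l(-2) + a(-4, -4)*t(3))*(-456) = 157 + (-2 + (2 - 6*(-4))*((-2 + 3**3 - 11*3 + 4*3**2)/(6 + 3)))*(-456) = 157 + (-2 + (2 + 24)*((-2 + 27 - 33 + 4*9)/9))*(-456) = 157 + (-2 + 26*((-2 + 27 - 33 + 36)/9))*(-456) = 157 + (-2 + 26*((1/9)*28))*(-456) = 157 + (-2 + 26*(28/9))*(-456) = 157 + (-2 + 728/9)*(-456) = 157 + (710/9)*(-456) = 157 - 107920/3 = -107449/3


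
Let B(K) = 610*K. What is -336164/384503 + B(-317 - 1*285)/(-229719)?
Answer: 9139133392/12618234951 ≈ 0.72428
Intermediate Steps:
-336164/384503 + B(-317 - 1*285)/(-229719) = -336164/384503 + (610*(-317 - 1*285))/(-229719) = -336164*1/384503 + (610*(-317 - 285))*(-1/229719) = -336164/384503 + (610*(-602))*(-1/229719) = -336164/384503 - 367220*(-1/229719) = -336164/384503 + 52460/32817 = 9139133392/12618234951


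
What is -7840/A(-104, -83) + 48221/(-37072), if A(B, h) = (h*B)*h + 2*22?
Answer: -8563864643/6639706416 ≈ -1.2898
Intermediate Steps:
A(B, h) = 44 + B*h² (A(B, h) = (B*h)*h + 44 = B*h² + 44 = 44 + B*h²)
-7840/A(-104, -83) + 48221/(-37072) = -7840/(44 - 104*(-83)²) + 48221/(-37072) = -7840/(44 - 104*6889) + 48221*(-1/37072) = -7840/(44 - 716456) - 48221/37072 = -7840/(-716412) - 48221/37072 = -7840*(-1/716412) - 48221/37072 = 1960/179103 - 48221/37072 = -8563864643/6639706416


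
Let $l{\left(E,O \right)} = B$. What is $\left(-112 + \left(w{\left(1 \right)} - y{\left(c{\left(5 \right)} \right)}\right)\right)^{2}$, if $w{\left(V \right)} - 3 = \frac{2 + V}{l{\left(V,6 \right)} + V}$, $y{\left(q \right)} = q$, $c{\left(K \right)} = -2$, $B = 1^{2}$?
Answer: $\frac{44521}{4} \approx 11130.0$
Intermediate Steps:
$B = 1$
$l{\left(E,O \right)} = 1$
$w{\left(V \right)} = 3 + \frac{2 + V}{1 + V}$
$\left(-112 + \left(w{\left(1 \right)} - y{\left(c{\left(5 \right)} \right)}\right)\right)^{2} = \left(-112 - \left(-2 - \frac{5 + 4 \cdot 1}{1 + 1}\right)\right)^{2} = \left(-112 + \left(\frac{5 + 4}{2} + 2\right)\right)^{2} = \left(-112 + \left(\frac{1}{2} \cdot 9 + 2\right)\right)^{2} = \left(-112 + \left(\frac{9}{2} + 2\right)\right)^{2} = \left(-112 + \frac{13}{2}\right)^{2} = \left(- \frac{211}{2}\right)^{2} = \frac{44521}{4}$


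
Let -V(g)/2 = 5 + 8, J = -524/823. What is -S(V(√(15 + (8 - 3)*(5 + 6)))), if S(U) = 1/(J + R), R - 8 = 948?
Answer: -823/786264 ≈ -0.0010467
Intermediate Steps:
R = 956 (R = 8 + 948 = 956)
J = -524/823 (J = -524*1/823 = -524/823 ≈ -0.63669)
V(g) = -26 (V(g) = -2*(5 + 8) = -2*13 = -26)
S(U) = 823/786264 (S(U) = 1/(-524/823 + 956) = 1/(786264/823) = 823/786264)
-S(V(√(15 + (8 - 3)*(5 + 6)))) = -1*823/786264 = -823/786264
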